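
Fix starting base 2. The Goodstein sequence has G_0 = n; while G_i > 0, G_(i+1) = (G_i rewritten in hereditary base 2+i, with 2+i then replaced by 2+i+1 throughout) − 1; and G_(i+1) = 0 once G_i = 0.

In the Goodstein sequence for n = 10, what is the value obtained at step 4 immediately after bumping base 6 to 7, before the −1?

4215755

base 2: 10 = 2^(2 + 1) + 2; at 3: 3^(3 + 1) + 3 = 84; next = 83
base 3: 83 = 3^(3 + 1) + 2; at 4: 4^(4 + 1) + 2 = 1026; next = 1025
base 4: 1025 = 4^(4 + 1) + 1; at 5: 5^(5 + 1) + 1 = 15626; next = 15625
base 5: 15625 = 5^(5 + 1); at 6: 6^(6 + 1) = 279936; next = 279935
base 6: 279935 = 5·6^6 + 5·6^5 + 5·6^4 + 5·6^3 + 5·6^2 + 5·6 + 5; at 7: 5·7^7 + 5·7^5 + 5·7^4 + 5·7^3 + 5·7^2 + 5·7 + 5 = 4215755; next = 4215754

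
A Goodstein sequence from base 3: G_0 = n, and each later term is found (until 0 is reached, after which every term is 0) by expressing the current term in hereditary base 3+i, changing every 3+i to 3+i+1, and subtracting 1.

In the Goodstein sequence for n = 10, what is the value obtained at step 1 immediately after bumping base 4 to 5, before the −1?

25

G_0=10  [base 3] 3^2 + 1  →[3↦4]→  4^2 + 1 = 17  −1 ⇒ G_1=16
G_1=16  [base 4] 4^2  →[4↦5]→  5^2 = 25  −1 ⇒ G_2=24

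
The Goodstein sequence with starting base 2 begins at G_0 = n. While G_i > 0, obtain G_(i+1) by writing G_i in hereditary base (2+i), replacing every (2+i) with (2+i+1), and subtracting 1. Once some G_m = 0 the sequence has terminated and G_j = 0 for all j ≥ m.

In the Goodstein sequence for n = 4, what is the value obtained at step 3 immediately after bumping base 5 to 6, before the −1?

84

step 0: 4 = 2^2; sub 3 for 2: 3^3; = 27; G_1 = 27−1 = 26
step 1: 26 = 2·3^2 + 2·3 + 2; sub 4 for 3: 2·4^2 + 2·4 + 2; = 42; G_2 = 42−1 = 41
step 2: 41 = 2·4^2 + 2·4 + 1; sub 5 for 4: 2·5^2 + 2·5 + 1; = 61; G_3 = 61−1 = 60
step 3: 60 = 2·5^2 + 2·5; sub 6 for 5: 2·6^2 + 2·6; = 84; G_4 = 84−1 = 83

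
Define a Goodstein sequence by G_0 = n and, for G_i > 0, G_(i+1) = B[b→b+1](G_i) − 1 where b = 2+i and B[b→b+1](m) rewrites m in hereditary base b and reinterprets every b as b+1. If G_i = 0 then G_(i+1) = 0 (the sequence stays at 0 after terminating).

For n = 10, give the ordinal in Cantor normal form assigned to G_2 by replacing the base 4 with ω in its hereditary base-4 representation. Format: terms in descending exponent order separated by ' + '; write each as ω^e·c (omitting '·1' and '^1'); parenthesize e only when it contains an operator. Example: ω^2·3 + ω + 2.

ω^(ω + 1) + 1

[0] 10 ≡ 2^(2 + 1) + 2 (base 2). Lift 3: 84. −1: 83.
[1] 83 ≡ 3^(3 + 1) + 2 (base 3). Lift 4: 1026. −1: 1025.
[2] 1025 ≡ 4^(4 + 1) + 1 (base 4). Lift 5: 15626. −1: 15625.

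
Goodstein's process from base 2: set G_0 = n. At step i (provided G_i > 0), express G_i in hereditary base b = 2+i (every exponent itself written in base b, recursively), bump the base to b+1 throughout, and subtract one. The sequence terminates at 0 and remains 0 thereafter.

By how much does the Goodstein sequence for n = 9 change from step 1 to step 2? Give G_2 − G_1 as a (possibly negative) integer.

(0) 9|_2 = 2^(2 + 1) + 1 ↦ 3^(3 + 1) + 1|_3 = 82 ⇒ 81
(1) 81|_3 = 3^(3 + 1) ↦ 4^(4 + 1)|_4 = 1024 ⇒ 1023

942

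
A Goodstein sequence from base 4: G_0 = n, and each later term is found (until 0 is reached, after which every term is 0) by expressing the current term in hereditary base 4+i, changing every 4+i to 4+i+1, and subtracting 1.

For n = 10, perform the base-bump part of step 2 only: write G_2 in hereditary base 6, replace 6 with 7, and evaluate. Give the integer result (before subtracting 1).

G_0 = 10. HB_4(10) = 2·4 + 2. Bump = 12. G_1 = 11.
G_1 = 11. HB_5(11) = 2·5 + 1. Bump = 13. G_2 = 12.
G_2 = 12. HB_6(12) = 2·6. Bump = 14. G_3 = 13.

14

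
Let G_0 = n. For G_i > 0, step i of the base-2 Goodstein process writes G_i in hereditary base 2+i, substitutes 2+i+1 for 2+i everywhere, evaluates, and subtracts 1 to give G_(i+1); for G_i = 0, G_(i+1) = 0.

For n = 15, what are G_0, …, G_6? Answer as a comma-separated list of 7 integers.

15, 111, 1283, 18752, 326593, 6588344, 150994943

[0] 15 ≡ 2^(2 + 1) + 2^2 + 2 + 1 (base 2). Lift 3: 112. −1: 111.
[1] 111 ≡ 3^(3 + 1) + 3^3 + 3 (base 3). Lift 4: 1284. −1: 1283.
[2] 1283 ≡ 4^(4 + 1) + 4^4 + 3 (base 4). Lift 5: 18753. −1: 18752.
[3] 18752 ≡ 5^(5 + 1) + 5^5 + 2 (base 5). Lift 6: 326594. −1: 326593.
[4] 326593 ≡ 6^(6 + 1) + 6^6 + 1 (base 6). Lift 7: 6588345. −1: 6588344.
[5] 6588344 ≡ 7^(7 + 1) + 7^7 (base 7). Lift 8: 150994944. −1: 150994943.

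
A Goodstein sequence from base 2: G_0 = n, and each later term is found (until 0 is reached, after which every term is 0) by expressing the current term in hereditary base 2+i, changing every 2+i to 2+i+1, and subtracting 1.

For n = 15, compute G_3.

18752

(0) 15|_2 = 2^(2 + 1) + 2^2 + 2 + 1 ↦ 3^(3 + 1) + 3^3 + 3 + 1|_3 = 112 ⇒ 111
(1) 111|_3 = 3^(3 + 1) + 3^3 + 3 ↦ 4^(4 + 1) + 4^4 + 4|_4 = 1284 ⇒ 1283
(2) 1283|_4 = 4^(4 + 1) + 4^4 + 3 ↦ 5^(5 + 1) + 5^5 + 3|_5 = 18753 ⇒ 18752
(3) 18752|_5 = 5^(5 + 1) + 5^5 + 2 ↦ 6^(6 + 1) + 6^6 + 2|_6 = 326594 ⇒ 326593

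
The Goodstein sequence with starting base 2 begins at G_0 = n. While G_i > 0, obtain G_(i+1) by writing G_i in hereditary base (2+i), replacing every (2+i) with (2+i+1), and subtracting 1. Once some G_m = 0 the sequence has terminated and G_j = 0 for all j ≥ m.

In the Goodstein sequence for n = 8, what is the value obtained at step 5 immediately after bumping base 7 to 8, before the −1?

33554572

step 0: 8 = 2^(2 + 1); sub 3 for 2: 3^(3 + 1); = 81; G_1 = 81−1 = 80
step 1: 80 = 2·3^3 + 2·3^2 + 2·3 + 2; sub 4 for 3: 2·4^4 + 2·4^2 + 2·4 + 2; = 554; G_2 = 554−1 = 553
step 2: 553 = 2·4^4 + 2·4^2 + 2·4 + 1; sub 5 for 4: 2·5^5 + 2·5^2 + 2·5 + 1; = 6311; G_3 = 6311−1 = 6310
step 3: 6310 = 2·5^5 + 2·5^2 + 2·5; sub 6 for 5: 2·6^6 + 2·6^2 + 2·6; = 93396; G_4 = 93396−1 = 93395
step 4: 93395 = 2·6^6 + 2·6^2 + 6 + 5; sub 7 for 6: 2·7^7 + 2·7^2 + 7 + 5; = 1647196; G_5 = 1647196−1 = 1647195
step 5: 1647195 = 2·7^7 + 2·7^2 + 7 + 4; sub 8 for 7: 2·8^8 + 2·8^2 + 8 + 4; = 33554572; G_6 = 33554572−1 = 33554571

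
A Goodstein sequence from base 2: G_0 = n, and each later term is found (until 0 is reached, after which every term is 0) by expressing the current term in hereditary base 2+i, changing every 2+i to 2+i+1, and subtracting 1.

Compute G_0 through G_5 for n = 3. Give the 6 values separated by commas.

step 0: 3 = 2 + 1; sub 3 for 2: 3 + 1; = 4; G_1 = 4−1 = 3
step 1: 3 = 3; sub 4 for 3: 4; = 4; G_2 = 4−1 = 3
step 2: 3 = 3; sub 5 for 4: 3; = 3; G_3 = 3−1 = 2
step 3: 2 = 2; sub 6 for 5: 2; = 2; G_4 = 2−1 = 1
step 4: 1 = 1; sub 7 for 6: 1; = 1; G_5 = 1−1 = 0

3, 3, 3, 2, 1, 0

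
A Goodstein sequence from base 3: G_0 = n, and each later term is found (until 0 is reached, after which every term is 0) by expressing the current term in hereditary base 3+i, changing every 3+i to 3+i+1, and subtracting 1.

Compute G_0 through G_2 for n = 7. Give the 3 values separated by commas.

[0] 7 ≡ 2·3 + 1 (base 3). Lift 4: 9. −1: 8.
[1] 8 ≡ 2·4 (base 4). Lift 5: 10. −1: 9.

7, 8, 9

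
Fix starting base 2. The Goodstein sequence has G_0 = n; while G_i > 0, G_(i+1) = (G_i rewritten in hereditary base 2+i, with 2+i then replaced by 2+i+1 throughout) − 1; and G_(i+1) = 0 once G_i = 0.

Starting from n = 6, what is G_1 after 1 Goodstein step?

i=0: 6 = 2^2 + 2 (b=2); 2→3: 3^3 + 3 = 30; 30−1 = 29
i=1: 29 = 3^3 + 2 (b=3); 3→4: 4^4 + 2 = 258; 258−1 = 257

29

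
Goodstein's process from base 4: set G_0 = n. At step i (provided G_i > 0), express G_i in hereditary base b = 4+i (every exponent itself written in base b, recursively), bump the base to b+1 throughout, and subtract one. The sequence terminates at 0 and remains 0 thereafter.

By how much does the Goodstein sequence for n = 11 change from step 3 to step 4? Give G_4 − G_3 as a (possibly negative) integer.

[0] 11 ≡ 2·4 + 3 (base 4). Lift 5: 13. −1: 12.
[1] 12 ≡ 2·5 + 2 (base 5). Lift 6: 14. −1: 13.
[2] 13 ≡ 2·6 + 1 (base 6). Lift 7: 15. −1: 14.
[3] 14 ≡ 2·7 (base 7). Lift 8: 16. −1: 15.

1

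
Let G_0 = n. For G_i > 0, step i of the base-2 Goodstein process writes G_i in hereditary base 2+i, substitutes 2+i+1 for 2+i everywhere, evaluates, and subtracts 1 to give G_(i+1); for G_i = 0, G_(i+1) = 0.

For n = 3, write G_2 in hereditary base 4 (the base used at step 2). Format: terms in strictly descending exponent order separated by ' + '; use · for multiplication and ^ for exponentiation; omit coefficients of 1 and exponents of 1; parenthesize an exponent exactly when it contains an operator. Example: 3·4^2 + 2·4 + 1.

G_0 = 3. HB_2(3) = 2 + 1. Bump = 4. G_1 = 3.
G_1 = 3. HB_3(3) = 3. Bump = 4. G_2 = 3.
G_2 = 3. HB_4(3) = 3. Bump = 3. G_3 = 2.

3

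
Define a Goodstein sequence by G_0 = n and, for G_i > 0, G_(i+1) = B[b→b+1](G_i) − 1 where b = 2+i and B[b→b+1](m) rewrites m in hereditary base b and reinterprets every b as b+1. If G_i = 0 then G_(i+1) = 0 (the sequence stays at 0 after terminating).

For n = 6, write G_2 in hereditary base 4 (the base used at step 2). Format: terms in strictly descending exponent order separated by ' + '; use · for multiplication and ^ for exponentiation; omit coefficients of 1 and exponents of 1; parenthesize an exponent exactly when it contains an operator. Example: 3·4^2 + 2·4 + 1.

4^4 + 1

[0] 6 ≡ 2^2 + 2 (base 2). Lift 3: 30. −1: 29.
[1] 29 ≡ 3^3 + 2 (base 3). Lift 4: 258. −1: 257.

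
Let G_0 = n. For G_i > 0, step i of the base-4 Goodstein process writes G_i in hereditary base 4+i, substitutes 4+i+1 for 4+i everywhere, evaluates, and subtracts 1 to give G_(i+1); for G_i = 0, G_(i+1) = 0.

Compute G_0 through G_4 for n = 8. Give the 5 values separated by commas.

8, 9, 9, 9, 9

G_0=8  [base 4] 2·4  →[4↦5]→  2·5 = 10  −1 ⇒ G_1=9
G_1=9  [base 5] 5 + 4  →[5↦6]→  6 + 4 = 10  −1 ⇒ G_2=9
G_2=9  [base 6] 6 + 3  →[6↦7]→  7 + 3 = 10  −1 ⇒ G_3=9
G_3=9  [base 7] 7 + 2  →[7↦8]→  8 + 2 = 10  −1 ⇒ G_4=9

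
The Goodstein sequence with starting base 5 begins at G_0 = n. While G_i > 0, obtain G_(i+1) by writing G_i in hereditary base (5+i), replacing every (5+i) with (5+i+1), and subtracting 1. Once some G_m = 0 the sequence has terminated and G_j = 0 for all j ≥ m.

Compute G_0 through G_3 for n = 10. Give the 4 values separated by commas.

G_0 = 10. HB_5(10) = 2·5. Bump = 12. G_1 = 11.
G_1 = 11. HB_6(11) = 6 + 5. Bump = 12. G_2 = 11.
G_2 = 11. HB_7(11) = 7 + 4. Bump = 12. G_3 = 11.

10, 11, 11, 11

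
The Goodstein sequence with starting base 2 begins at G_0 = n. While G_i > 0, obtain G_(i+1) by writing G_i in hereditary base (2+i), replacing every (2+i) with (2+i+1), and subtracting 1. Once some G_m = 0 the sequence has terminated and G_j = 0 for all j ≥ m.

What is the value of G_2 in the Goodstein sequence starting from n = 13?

(0) 13|_2 = 2^(2 + 1) + 2^2 + 1 ↦ 3^(3 + 1) + 3^3 + 1|_3 = 109 ⇒ 108
(1) 108|_3 = 3^(3 + 1) + 3^3 ↦ 4^(4 + 1) + 4^4|_4 = 1280 ⇒ 1279

1279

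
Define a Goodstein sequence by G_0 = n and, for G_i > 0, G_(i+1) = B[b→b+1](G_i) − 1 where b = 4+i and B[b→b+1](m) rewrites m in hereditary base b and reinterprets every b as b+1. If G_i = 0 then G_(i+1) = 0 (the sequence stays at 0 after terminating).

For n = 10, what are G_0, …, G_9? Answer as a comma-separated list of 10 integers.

10, 11, 12, 13, 13, 13, 13, 13, 13, 13

(0) 10|_4 = 2·4 + 2 ↦ 2·5 + 2|_5 = 12 ⇒ 11
(1) 11|_5 = 2·5 + 1 ↦ 2·6 + 1|_6 = 13 ⇒ 12
(2) 12|_6 = 2·6 ↦ 2·7|_7 = 14 ⇒ 13
(3) 13|_7 = 7 + 6 ↦ 8 + 6|_8 = 14 ⇒ 13
(4) 13|_8 = 8 + 5 ↦ 9 + 5|_9 = 14 ⇒ 13
(5) 13|_9 = 9 + 4 ↦ 10 + 4|_10 = 14 ⇒ 13
(6) 13|_10 = 10 + 3 ↦ 11 + 3|_11 = 14 ⇒ 13
(7) 13|_11 = 11 + 2 ↦ 12 + 2|_12 = 14 ⇒ 13
(8) 13|_12 = 12 + 1 ↦ 13 + 1|_13 = 14 ⇒ 13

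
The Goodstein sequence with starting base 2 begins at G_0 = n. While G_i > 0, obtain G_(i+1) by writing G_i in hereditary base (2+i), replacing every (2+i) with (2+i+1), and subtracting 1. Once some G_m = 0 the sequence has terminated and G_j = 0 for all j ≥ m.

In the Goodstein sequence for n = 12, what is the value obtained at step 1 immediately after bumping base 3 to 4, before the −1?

i=0: 12 = 2^(2 + 1) + 2^2 (b=2); 2→3: 3^(3 + 1) + 3^3 = 108; 108−1 = 107
i=1: 107 = 3^(3 + 1) + 2·3^2 + 2·3 + 2 (b=3); 3→4: 4^(4 + 1) + 2·4^2 + 2·4 + 2 = 1066; 1066−1 = 1065

1066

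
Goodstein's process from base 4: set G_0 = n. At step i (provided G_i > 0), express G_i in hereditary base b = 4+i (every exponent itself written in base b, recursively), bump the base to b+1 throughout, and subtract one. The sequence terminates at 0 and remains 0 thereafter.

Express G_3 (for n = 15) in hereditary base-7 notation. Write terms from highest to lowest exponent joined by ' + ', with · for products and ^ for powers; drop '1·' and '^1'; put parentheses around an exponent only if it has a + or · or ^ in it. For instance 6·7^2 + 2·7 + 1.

3·7

[0] 15 ≡ 3·4 + 3 (base 4). Lift 5: 18. −1: 17.
[1] 17 ≡ 3·5 + 2 (base 5). Lift 6: 20. −1: 19.
[2] 19 ≡ 3·6 + 1 (base 6). Lift 7: 22. −1: 21.
[3] 21 ≡ 3·7 (base 7). Lift 8: 24. −1: 23.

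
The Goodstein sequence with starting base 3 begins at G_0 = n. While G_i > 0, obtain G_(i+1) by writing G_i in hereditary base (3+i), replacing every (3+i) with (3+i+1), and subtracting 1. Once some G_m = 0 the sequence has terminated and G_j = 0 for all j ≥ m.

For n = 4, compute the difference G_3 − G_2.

-1

(0) 4|_3 = 3 + 1 ↦ 4 + 1|_4 = 5 ⇒ 4
(1) 4|_4 = 4 ↦ 5|_5 = 5 ⇒ 4
(2) 4|_5 = 4 ↦ 4|_6 = 4 ⇒ 3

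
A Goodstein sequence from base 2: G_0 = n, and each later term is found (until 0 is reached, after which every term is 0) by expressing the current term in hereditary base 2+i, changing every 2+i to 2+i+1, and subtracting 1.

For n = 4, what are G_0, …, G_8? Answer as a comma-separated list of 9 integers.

4, 26, 41, 60, 83, 109, 139, 173, 211

base 2: 4 = 2^2; at 3: 3^3 = 27; next = 26
base 3: 26 = 2·3^2 + 2·3 + 2; at 4: 2·4^2 + 2·4 + 2 = 42; next = 41
base 4: 41 = 2·4^2 + 2·4 + 1; at 5: 2·5^2 + 2·5 + 1 = 61; next = 60
base 5: 60 = 2·5^2 + 2·5; at 6: 2·6^2 + 2·6 = 84; next = 83
base 6: 83 = 2·6^2 + 6 + 5; at 7: 2·7^2 + 7 + 5 = 110; next = 109
base 7: 109 = 2·7^2 + 7 + 4; at 8: 2·8^2 + 8 + 4 = 140; next = 139
base 8: 139 = 2·8^2 + 8 + 3; at 9: 2·9^2 + 9 + 3 = 174; next = 173
base 9: 173 = 2·9^2 + 9 + 2; at 10: 2·10^2 + 10 + 2 = 212; next = 211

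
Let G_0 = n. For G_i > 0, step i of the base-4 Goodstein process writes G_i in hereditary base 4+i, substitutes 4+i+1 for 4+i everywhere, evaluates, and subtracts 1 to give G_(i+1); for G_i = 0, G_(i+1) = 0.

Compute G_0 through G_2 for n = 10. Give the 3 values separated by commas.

10, 11, 12

G_0 = 10. HB_4(10) = 2·4 + 2. Bump = 12. G_1 = 11.
G_1 = 11. HB_5(11) = 2·5 + 1. Bump = 13. G_2 = 12.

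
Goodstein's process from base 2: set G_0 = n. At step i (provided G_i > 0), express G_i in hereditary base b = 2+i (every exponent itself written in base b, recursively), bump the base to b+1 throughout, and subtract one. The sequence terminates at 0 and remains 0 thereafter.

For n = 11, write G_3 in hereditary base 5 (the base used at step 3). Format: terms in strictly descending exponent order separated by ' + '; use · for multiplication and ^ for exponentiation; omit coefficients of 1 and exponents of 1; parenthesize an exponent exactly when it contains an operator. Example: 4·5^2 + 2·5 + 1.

5^(5 + 1) + 2

i=0: 11 = 2^(2 + 1) + 2 + 1 (b=2); 2→3: 3^(3 + 1) + 3 + 1 = 85; 85−1 = 84
i=1: 84 = 3^(3 + 1) + 3 (b=3); 3→4: 4^(4 + 1) + 4 = 1028; 1028−1 = 1027
i=2: 1027 = 4^(4 + 1) + 3 (b=4); 4→5: 5^(5 + 1) + 3 = 15628; 15628−1 = 15627
i=3: 15627 = 5^(5 + 1) + 2 (b=5); 5→6: 6^(6 + 1) + 2 = 279938; 279938−1 = 279937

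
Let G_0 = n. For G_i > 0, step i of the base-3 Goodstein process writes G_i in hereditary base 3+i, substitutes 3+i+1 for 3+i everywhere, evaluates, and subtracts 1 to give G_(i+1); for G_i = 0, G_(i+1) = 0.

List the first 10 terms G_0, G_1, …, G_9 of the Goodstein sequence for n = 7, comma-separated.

7, 8, 9, 9, 9, 9, 9, 9, 8, 7

G_0 = 7. HB_3(7) = 2·3 + 1. Bump = 9. G_1 = 8.
G_1 = 8. HB_4(8) = 2·4. Bump = 10. G_2 = 9.
G_2 = 9. HB_5(9) = 5 + 4. Bump = 10. G_3 = 9.
G_3 = 9. HB_6(9) = 6 + 3. Bump = 10. G_4 = 9.
G_4 = 9. HB_7(9) = 7 + 2. Bump = 10. G_5 = 9.
G_5 = 9. HB_8(9) = 8 + 1. Bump = 10. G_6 = 9.
G_6 = 9. HB_9(9) = 9. Bump = 10. G_7 = 9.
G_7 = 9. HB_10(9) = 9. Bump = 9. G_8 = 8.
G_8 = 8. HB_11(8) = 8. Bump = 8. G_9 = 7.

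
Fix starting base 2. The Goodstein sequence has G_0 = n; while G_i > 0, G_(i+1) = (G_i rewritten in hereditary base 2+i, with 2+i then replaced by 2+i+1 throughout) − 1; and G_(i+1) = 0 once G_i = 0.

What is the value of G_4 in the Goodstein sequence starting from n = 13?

280711

(0) 13|_2 = 2^(2 + 1) + 2^2 + 1 ↦ 3^(3 + 1) + 3^3 + 1|_3 = 109 ⇒ 108
(1) 108|_3 = 3^(3 + 1) + 3^3 ↦ 4^(4 + 1) + 4^4|_4 = 1280 ⇒ 1279
(2) 1279|_4 = 4^(4 + 1) + 3·4^3 + 3·4^2 + 3·4 + 3 ↦ 5^(5 + 1) + 3·5^3 + 3·5^2 + 3·5 + 3|_5 = 16093 ⇒ 16092
(3) 16092|_5 = 5^(5 + 1) + 3·5^3 + 3·5^2 + 3·5 + 2 ↦ 6^(6 + 1) + 3·6^3 + 3·6^2 + 3·6 + 2|_6 = 280712 ⇒ 280711
(4) 280711|_6 = 6^(6 + 1) + 3·6^3 + 3·6^2 + 3·6 + 1 ↦ 7^(7 + 1) + 3·7^3 + 3·7^2 + 3·7 + 1|_7 = 5765999 ⇒ 5765998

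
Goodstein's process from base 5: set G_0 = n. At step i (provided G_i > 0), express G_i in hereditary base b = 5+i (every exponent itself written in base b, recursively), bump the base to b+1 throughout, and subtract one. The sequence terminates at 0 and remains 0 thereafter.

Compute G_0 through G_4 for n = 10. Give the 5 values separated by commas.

10, 11, 11, 11, 11

G_0 = 10. HB_5(10) = 2·5. Bump = 12. G_1 = 11.
G_1 = 11. HB_6(11) = 6 + 5. Bump = 12. G_2 = 11.
G_2 = 11. HB_7(11) = 7 + 4. Bump = 12. G_3 = 11.
G_3 = 11. HB_8(11) = 8 + 3. Bump = 12. G_4 = 11.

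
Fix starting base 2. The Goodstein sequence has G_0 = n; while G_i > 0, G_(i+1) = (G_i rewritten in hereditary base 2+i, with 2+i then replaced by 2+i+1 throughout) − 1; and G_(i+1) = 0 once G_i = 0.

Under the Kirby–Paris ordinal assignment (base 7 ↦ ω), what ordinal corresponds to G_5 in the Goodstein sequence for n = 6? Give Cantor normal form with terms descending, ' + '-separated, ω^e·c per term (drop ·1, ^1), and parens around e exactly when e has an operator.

ω^5·5 + ω^4·5 + ω^3·5 + ω^2·5 + ω·5 + 4

6 —HB2→ 2^2 + 2 —bump→ 3^3 + 3 = 30 —(−1)→ 29
29 —HB3→ 3^3 + 2 —bump→ 4^4 + 2 = 258 —(−1)→ 257
257 —HB4→ 4^4 + 1 —bump→ 5^5 + 1 = 3126 —(−1)→ 3125
3125 —HB5→ 5^5 —bump→ 6^6 = 46656 —(−1)→ 46655
46655 —HB6→ 5·6^5 + 5·6^4 + 5·6^3 + 5·6^2 + 5·6 + 5 —bump→ 5·7^5 + 5·7^4 + 5·7^3 + 5·7^2 + 5·7 + 5 = 98040 —(−1)→ 98039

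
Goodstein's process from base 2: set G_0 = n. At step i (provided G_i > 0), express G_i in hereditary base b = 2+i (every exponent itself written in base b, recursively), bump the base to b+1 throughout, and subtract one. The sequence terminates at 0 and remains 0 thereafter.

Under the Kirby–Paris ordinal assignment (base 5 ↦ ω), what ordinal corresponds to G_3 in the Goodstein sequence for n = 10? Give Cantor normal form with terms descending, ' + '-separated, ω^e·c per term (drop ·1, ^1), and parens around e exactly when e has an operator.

ω^(ω + 1)

[0] 10 ≡ 2^(2 + 1) + 2 (base 2). Lift 3: 84. −1: 83.
[1] 83 ≡ 3^(3 + 1) + 2 (base 3). Lift 4: 1026. −1: 1025.
[2] 1025 ≡ 4^(4 + 1) + 1 (base 4). Lift 5: 15626. −1: 15625.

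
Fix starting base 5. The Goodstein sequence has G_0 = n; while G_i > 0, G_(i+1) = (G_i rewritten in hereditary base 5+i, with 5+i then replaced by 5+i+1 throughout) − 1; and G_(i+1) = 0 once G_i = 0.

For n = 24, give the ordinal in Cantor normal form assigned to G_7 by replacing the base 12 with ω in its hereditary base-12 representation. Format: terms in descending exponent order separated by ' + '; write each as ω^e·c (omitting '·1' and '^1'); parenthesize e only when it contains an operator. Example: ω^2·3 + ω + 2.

ω·3 + 7

[0] 24 ≡ 4·5 + 4 (base 5). Lift 6: 28. −1: 27.
[1] 27 ≡ 4·6 + 3 (base 6). Lift 7: 31. −1: 30.
[2] 30 ≡ 4·7 + 2 (base 7). Lift 8: 34. −1: 33.
[3] 33 ≡ 4·8 + 1 (base 8). Lift 9: 37. −1: 36.
[4] 36 ≡ 4·9 (base 9). Lift 10: 40. −1: 39.
[5] 39 ≡ 3·10 + 9 (base 10). Lift 11: 42. −1: 41.
[6] 41 ≡ 3·11 + 8 (base 11). Lift 12: 44. −1: 43.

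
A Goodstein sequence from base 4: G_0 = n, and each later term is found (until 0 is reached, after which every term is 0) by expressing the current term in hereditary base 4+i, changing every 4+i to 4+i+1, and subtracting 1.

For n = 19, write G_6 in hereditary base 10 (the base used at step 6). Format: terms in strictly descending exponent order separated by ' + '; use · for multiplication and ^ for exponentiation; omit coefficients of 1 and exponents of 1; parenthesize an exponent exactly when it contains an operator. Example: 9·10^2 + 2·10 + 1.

7·10 + 5

i=0: 19 = 4^2 + 3 (b=4); 4→5: 5^2 + 3 = 28; 28−1 = 27
i=1: 27 = 5^2 + 2 (b=5); 5→6: 6^2 + 2 = 38; 38−1 = 37
i=2: 37 = 6^2 + 1 (b=6); 6→7: 7^2 + 1 = 50; 50−1 = 49
i=3: 49 = 7^2 (b=7); 7→8: 8^2 = 64; 64−1 = 63
i=4: 63 = 7·8 + 7 (b=8); 8→9: 7·9 + 7 = 70; 70−1 = 69
i=5: 69 = 7·9 + 6 (b=9); 9→10: 7·10 + 6 = 76; 76−1 = 75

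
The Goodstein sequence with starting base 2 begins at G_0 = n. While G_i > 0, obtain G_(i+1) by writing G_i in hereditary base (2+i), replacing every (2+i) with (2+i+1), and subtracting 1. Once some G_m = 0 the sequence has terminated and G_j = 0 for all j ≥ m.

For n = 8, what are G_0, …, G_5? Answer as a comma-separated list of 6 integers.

8, 80, 553, 6310, 93395, 1647195

G_0=8  [base 2] 2^(2 + 1)  →[2↦3]→  3^(3 + 1) = 81  −1 ⇒ G_1=80
G_1=80  [base 3] 2·3^3 + 2·3^2 + 2·3 + 2  →[3↦4]→  2·4^4 + 2·4^2 + 2·4 + 2 = 554  −1 ⇒ G_2=553
G_2=553  [base 4] 2·4^4 + 2·4^2 + 2·4 + 1  →[4↦5]→  2·5^5 + 2·5^2 + 2·5 + 1 = 6311  −1 ⇒ G_3=6310
G_3=6310  [base 5] 2·5^5 + 2·5^2 + 2·5  →[5↦6]→  2·6^6 + 2·6^2 + 2·6 = 93396  −1 ⇒ G_4=93395
G_4=93395  [base 6] 2·6^6 + 2·6^2 + 6 + 5  →[6↦7]→  2·7^7 + 2·7^2 + 7 + 5 = 1647196  −1 ⇒ G_5=1647195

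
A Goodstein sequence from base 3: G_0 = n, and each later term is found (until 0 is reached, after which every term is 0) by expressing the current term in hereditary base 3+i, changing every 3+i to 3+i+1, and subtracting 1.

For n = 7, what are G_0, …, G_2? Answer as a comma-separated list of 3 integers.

7, 8, 9

G_0=7  [base 3] 2·3 + 1  →[3↦4]→  2·4 + 1 = 9  −1 ⇒ G_1=8
G_1=8  [base 4] 2·4  →[4↦5]→  2·5 = 10  −1 ⇒ G_2=9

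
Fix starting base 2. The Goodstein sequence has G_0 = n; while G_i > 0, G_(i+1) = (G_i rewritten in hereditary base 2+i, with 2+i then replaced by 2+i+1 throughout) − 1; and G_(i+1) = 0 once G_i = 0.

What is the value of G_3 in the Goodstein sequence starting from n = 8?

6310

[0] 8 ≡ 2^(2 + 1) (base 2). Lift 3: 81. −1: 80.
[1] 80 ≡ 2·3^3 + 2·3^2 + 2·3 + 2 (base 3). Lift 4: 554. −1: 553.
[2] 553 ≡ 2·4^4 + 2·4^2 + 2·4 + 1 (base 4). Lift 5: 6311. −1: 6310.
[3] 6310 ≡ 2·5^5 + 2·5^2 + 2·5 (base 5). Lift 6: 93396. −1: 93395.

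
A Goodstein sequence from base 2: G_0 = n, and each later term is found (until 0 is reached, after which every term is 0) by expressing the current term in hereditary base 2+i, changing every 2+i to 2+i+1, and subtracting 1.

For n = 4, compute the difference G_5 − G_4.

26

G_0=4  [base 2] 2^2  →[2↦3]→  3^3 = 27  −1 ⇒ G_1=26
G_1=26  [base 3] 2·3^2 + 2·3 + 2  →[3↦4]→  2·4^2 + 2·4 + 2 = 42  −1 ⇒ G_2=41
G_2=41  [base 4] 2·4^2 + 2·4 + 1  →[4↦5]→  2·5^2 + 2·5 + 1 = 61  −1 ⇒ G_3=60
G_3=60  [base 5] 2·5^2 + 2·5  →[5↦6]→  2·6^2 + 2·6 = 84  −1 ⇒ G_4=83
G_4=83  [base 6] 2·6^2 + 6 + 5  →[6↦7]→  2·7^2 + 7 + 5 = 110  −1 ⇒ G_5=109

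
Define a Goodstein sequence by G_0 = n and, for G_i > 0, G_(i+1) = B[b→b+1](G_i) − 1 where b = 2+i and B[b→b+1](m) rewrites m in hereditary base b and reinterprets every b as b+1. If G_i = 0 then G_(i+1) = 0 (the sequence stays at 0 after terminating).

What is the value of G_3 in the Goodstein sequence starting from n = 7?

[0] 7 ≡ 2^2 + 2 + 1 (base 2). Lift 3: 31. −1: 30.
[1] 30 ≡ 3^3 + 3 (base 3). Lift 4: 260. −1: 259.
[2] 259 ≡ 4^4 + 3 (base 4). Lift 5: 3128. −1: 3127.

3127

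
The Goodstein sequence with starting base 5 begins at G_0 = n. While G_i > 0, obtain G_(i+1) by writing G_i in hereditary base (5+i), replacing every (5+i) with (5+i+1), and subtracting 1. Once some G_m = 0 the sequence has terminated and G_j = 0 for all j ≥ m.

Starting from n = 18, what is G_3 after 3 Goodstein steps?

24

[0] 18 ≡ 3·5 + 3 (base 5). Lift 6: 21. −1: 20.
[1] 20 ≡ 3·6 + 2 (base 6). Lift 7: 23. −1: 22.
[2] 22 ≡ 3·7 + 1 (base 7). Lift 8: 25. −1: 24.
[3] 24 ≡ 3·8 (base 8). Lift 9: 27. −1: 26.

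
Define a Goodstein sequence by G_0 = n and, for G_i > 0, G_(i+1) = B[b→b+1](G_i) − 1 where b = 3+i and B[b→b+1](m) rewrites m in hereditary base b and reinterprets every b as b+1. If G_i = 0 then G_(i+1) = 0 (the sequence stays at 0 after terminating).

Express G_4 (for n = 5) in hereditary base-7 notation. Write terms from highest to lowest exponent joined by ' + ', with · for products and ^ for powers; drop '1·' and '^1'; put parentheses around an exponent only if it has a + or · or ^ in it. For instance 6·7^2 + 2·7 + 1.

4

i=0: 5 = 3 + 2 (b=3); 3→4: 4 + 2 = 6; 6−1 = 5
i=1: 5 = 4 + 1 (b=4); 4→5: 5 + 1 = 6; 6−1 = 5
i=2: 5 = 5 (b=5); 5→6: 6 = 6; 6−1 = 5
i=3: 5 = 5 (b=6); 6→7: 5 = 5; 5−1 = 4
i=4: 4 = 4 (b=7); 7→8: 4 = 4; 4−1 = 3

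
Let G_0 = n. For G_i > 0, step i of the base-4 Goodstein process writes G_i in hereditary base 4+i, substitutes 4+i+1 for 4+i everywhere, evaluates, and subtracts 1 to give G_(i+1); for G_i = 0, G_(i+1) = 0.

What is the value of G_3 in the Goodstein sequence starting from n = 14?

20

[0] 14 ≡ 3·4 + 2 (base 4). Lift 5: 17. −1: 16.
[1] 16 ≡ 3·5 + 1 (base 5). Lift 6: 19. −1: 18.
[2] 18 ≡ 3·6 (base 6). Lift 7: 21. −1: 20.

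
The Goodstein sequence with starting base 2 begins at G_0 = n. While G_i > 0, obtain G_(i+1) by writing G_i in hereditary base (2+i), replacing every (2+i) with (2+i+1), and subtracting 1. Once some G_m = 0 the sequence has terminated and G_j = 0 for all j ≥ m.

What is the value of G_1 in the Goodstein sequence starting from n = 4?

26

G_0=4  [base 2] 2^2  →[2↦3]→  3^3 = 27  −1 ⇒ G_1=26
G_1=26  [base 3] 2·3^2 + 2·3 + 2  →[3↦4]→  2·4^2 + 2·4 + 2 = 42  −1 ⇒ G_2=41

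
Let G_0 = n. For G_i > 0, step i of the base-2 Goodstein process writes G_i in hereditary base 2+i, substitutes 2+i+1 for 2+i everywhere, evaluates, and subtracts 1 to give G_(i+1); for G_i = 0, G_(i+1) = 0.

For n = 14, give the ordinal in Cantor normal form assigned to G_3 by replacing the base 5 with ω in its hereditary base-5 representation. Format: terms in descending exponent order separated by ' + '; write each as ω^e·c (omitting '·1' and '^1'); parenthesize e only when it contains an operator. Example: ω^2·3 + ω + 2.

ω^(ω + 1) + ω^ω

14 —HB2→ 2^(2 + 1) + 2^2 + 2 —bump→ 3^(3 + 1) + 3^3 + 3 = 111 —(−1)→ 110
110 —HB3→ 3^(3 + 1) + 3^3 + 2 —bump→ 4^(4 + 1) + 4^4 + 2 = 1282 —(−1)→ 1281
1281 —HB4→ 4^(4 + 1) + 4^4 + 1 —bump→ 5^(5 + 1) + 5^5 + 1 = 18751 —(−1)→ 18750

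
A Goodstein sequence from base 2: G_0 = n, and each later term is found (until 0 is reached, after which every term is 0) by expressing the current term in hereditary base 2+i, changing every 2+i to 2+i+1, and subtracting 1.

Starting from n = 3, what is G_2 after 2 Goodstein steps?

3 —HB2→ 2 + 1 —bump→ 3 + 1 = 4 —(−1)→ 3
3 —HB3→ 3 —bump→ 4 = 4 —(−1)→ 3
3 —HB4→ 3 —bump→ 3 = 3 —(−1)→ 2

3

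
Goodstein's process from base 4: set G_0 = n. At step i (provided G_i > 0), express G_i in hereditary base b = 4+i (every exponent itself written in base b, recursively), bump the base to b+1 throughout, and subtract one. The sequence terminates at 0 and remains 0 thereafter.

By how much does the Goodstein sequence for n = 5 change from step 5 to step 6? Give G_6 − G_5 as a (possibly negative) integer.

-1

5 —HB4→ 4 + 1 —bump→ 5 + 1 = 6 —(−1)→ 5
5 —HB5→ 5 —bump→ 6 = 6 —(−1)→ 5
5 —HB6→ 5 —bump→ 5 = 5 —(−1)→ 4
4 —HB7→ 4 —bump→ 4 = 4 —(−1)→ 3
3 —HB8→ 3 —bump→ 3 = 3 —(−1)→ 2
2 —HB9→ 2 —bump→ 2 = 2 —(−1)→ 1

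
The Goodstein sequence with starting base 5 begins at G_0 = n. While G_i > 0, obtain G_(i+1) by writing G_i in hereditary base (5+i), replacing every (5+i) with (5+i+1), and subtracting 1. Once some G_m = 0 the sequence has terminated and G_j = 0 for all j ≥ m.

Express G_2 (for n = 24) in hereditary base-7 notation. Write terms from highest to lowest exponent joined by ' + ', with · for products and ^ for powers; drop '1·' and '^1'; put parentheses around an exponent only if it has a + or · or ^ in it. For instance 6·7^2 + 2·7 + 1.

4·7 + 2

step 0: 24 = 4·5 + 4; sub 6 for 5: 4·6 + 4; = 28; G_1 = 28−1 = 27
step 1: 27 = 4·6 + 3; sub 7 for 6: 4·7 + 3; = 31; G_2 = 31−1 = 30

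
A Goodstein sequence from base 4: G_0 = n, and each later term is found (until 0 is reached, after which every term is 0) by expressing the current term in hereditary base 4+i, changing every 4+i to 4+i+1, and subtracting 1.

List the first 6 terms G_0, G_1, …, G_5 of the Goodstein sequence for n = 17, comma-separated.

i=0: 17 = 4^2 + 1 (b=4); 4→5: 5^2 + 1 = 26; 26−1 = 25
i=1: 25 = 5^2 (b=5); 5→6: 6^2 = 36; 36−1 = 35
i=2: 35 = 5·6 + 5 (b=6); 6→7: 5·7 + 5 = 40; 40−1 = 39
i=3: 39 = 5·7 + 4 (b=7); 7→8: 5·8 + 4 = 44; 44−1 = 43
i=4: 43 = 5·8 + 3 (b=8); 8→9: 5·9 + 3 = 48; 48−1 = 47

17, 25, 35, 39, 43, 47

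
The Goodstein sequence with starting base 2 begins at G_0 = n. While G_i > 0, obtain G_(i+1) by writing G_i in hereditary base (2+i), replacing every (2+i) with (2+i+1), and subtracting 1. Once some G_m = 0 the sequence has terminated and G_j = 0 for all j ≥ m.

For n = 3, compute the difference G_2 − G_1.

G_0 = 3. HB_2(3) = 2 + 1. Bump = 4. G_1 = 3.
G_1 = 3. HB_3(3) = 3. Bump = 4. G_2 = 3.

0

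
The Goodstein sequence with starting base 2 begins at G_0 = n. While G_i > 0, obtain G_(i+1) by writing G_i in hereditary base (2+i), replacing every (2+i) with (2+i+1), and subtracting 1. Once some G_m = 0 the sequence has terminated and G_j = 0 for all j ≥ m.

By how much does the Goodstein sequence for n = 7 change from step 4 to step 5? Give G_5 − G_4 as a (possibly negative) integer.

G_0=7  [base 2] 2^2 + 2 + 1  →[2↦3]→  3^3 + 3 + 1 = 31  −1 ⇒ G_1=30
G_1=30  [base 3] 3^3 + 3  →[3↦4]→  4^4 + 4 = 260  −1 ⇒ G_2=259
G_2=259  [base 4] 4^4 + 3  →[4↦5]→  5^5 + 3 = 3128  −1 ⇒ G_3=3127
G_3=3127  [base 5] 5^5 + 2  →[5↦6]→  6^6 + 2 = 46658  −1 ⇒ G_4=46657
G_4=46657  [base 6] 6^6 + 1  →[6↦7]→  7^7 + 1 = 823544  −1 ⇒ G_5=823543

776886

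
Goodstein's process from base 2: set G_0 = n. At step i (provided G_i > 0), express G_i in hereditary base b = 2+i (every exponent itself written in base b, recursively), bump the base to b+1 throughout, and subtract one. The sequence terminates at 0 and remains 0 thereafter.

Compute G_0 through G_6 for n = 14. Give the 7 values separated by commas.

14, 110, 1281, 18750, 326591, 5862840, 134404971

G_0=14  [base 2] 2^(2 + 1) + 2^2 + 2  →[2↦3]→  3^(3 + 1) + 3^3 + 3 = 111  −1 ⇒ G_1=110
G_1=110  [base 3] 3^(3 + 1) + 3^3 + 2  →[3↦4]→  4^(4 + 1) + 4^4 + 2 = 1282  −1 ⇒ G_2=1281
G_2=1281  [base 4] 4^(4 + 1) + 4^4 + 1  →[4↦5]→  5^(5 + 1) + 5^5 + 1 = 18751  −1 ⇒ G_3=18750
G_3=18750  [base 5] 5^(5 + 1) + 5^5  →[5↦6]→  6^(6 + 1) + 6^6 = 326592  −1 ⇒ G_4=326591
G_4=326591  [base 6] 6^(6 + 1) + 5·6^5 + 5·6^4 + 5·6^3 + 5·6^2 + 5·6 + 5  →[6↦7]→  7^(7 + 1) + 5·7^5 + 5·7^4 + 5·7^3 + 5·7^2 + 5·7 + 5 = 5862841  −1 ⇒ G_5=5862840
G_5=5862840  [base 7] 7^(7 + 1) + 5·7^5 + 5·7^4 + 5·7^3 + 5·7^2 + 5·7 + 4  →[7↦8]→  8^(8 + 1) + 5·8^5 + 5·8^4 + 5·8^3 + 5·8^2 + 5·8 + 4 = 134404972  −1 ⇒ G_6=134404971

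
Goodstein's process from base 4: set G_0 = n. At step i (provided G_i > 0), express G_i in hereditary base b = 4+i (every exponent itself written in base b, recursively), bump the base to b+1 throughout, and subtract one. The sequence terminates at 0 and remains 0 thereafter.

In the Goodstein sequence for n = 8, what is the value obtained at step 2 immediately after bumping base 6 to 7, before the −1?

10

(0) 8|_4 = 2·4 ↦ 2·5|_5 = 10 ⇒ 9
(1) 9|_5 = 5 + 4 ↦ 6 + 4|_6 = 10 ⇒ 9
(2) 9|_6 = 6 + 3 ↦ 7 + 3|_7 = 10 ⇒ 9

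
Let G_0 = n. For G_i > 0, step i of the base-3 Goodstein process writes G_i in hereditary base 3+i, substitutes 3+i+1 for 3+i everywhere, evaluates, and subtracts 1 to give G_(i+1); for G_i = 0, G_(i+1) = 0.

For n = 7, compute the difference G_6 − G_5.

i=0: 7 = 2·3 + 1 (b=3); 3→4: 2·4 + 1 = 9; 9−1 = 8
i=1: 8 = 2·4 (b=4); 4→5: 2·5 = 10; 10−1 = 9
i=2: 9 = 5 + 4 (b=5); 5→6: 6 + 4 = 10; 10−1 = 9
i=3: 9 = 6 + 3 (b=6); 6→7: 7 + 3 = 10; 10−1 = 9
i=4: 9 = 7 + 2 (b=7); 7→8: 8 + 2 = 10; 10−1 = 9
i=5: 9 = 8 + 1 (b=8); 8→9: 9 + 1 = 10; 10−1 = 9

0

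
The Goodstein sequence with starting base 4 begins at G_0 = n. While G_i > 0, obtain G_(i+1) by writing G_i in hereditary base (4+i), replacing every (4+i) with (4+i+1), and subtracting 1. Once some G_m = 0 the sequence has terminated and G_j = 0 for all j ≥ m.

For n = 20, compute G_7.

G_0 = 20. HB_4(20) = 4^2 + 4. Bump = 30. G_1 = 29.
G_1 = 29. HB_5(29) = 5^2 + 4. Bump = 40. G_2 = 39.
G_2 = 39. HB_6(39) = 6^2 + 3. Bump = 52. G_3 = 51.
G_3 = 51. HB_7(51) = 7^2 + 2. Bump = 66. G_4 = 65.
G_4 = 65. HB_8(65) = 8^2 + 1. Bump = 82. G_5 = 81.
G_5 = 81. HB_9(81) = 9^2. Bump = 100. G_6 = 99.
G_6 = 99. HB_10(99) = 9·10 + 9. Bump = 108. G_7 = 107.
G_7 = 107. HB_11(107) = 9·11 + 8. Bump = 116. G_8 = 115.

107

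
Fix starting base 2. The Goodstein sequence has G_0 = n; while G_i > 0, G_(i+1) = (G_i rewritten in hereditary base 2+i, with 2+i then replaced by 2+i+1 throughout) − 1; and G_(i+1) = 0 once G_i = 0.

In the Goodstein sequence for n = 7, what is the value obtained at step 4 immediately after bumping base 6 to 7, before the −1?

823544

G_0 = 7. HB_2(7) = 2^2 + 2 + 1. Bump = 31. G_1 = 30.
G_1 = 30. HB_3(30) = 3^3 + 3. Bump = 260. G_2 = 259.
G_2 = 259. HB_4(259) = 4^4 + 3. Bump = 3128. G_3 = 3127.
G_3 = 3127. HB_5(3127) = 5^5 + 2. Bump = 46658. G_4 = 46657.
G_4 = 46657. HB_6(46657) = 6^6 + 1. Bump = 823544. G_5 = 823543.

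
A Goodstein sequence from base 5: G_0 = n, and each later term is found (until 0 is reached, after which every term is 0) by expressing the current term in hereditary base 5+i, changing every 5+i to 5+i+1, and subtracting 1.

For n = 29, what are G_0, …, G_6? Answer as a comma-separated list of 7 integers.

29, 39, 51, 65, 81, 99, 107

G_0=29  [base 5] 5^2 + 4  →[5↦6]→  6^2 + 4 = 40  −1 ⇒ G_1=39
G_1=39  [base 6] 6^2 + 3  →[6↦7]→  7^2 + 3 = 52  −1 ⇒ G_2=51
G_2=51  [base 7] 7^2 + 2  →[7↦8]→  8^2 + 2 = 66  −1 ⇒ G_3=65
G_3=65  [base 8] 8^2 + 1  →[8↦9]→  9^2 + 1 = 82  −1 ⇒ G_4=81
G_4=81  [base 9] 9^2  →[9↦10]→  10^2 = 100  −1 ⇒ G_5=99
G_5=99  [base 10] 9·10 + 9  →[10↦11]→  9·11 + 9 = 108  −1 ⇒ G_6=107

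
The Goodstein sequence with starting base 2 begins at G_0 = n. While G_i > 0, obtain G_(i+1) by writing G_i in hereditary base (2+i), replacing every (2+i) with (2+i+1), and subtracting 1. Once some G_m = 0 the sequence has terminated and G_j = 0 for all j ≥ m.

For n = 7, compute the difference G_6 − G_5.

15953672

step 0: 7 = 2^2 + 2 + 1; sub 3 for 2: 3^3 + 3 + 1; = 31; G_1 = 31−1 = 30
step 1: 30 = 3^3 + 3; sub 4 for 3: 4^4 + 4; = 260; G_2 = 260−1 = 259
step 2: 259 = 4^4 + 3; sub 5 for 4: 5^5 + 3; = 3128; G_3 = 3128−1 = 3127
step 3: 3127 = 5^5 + 2; sub 6 for 5: 6^6 + 2; = 46658; G_4 = 46658−1 = 46657
step 4: 46657 = 6^6 + 1; sub 7 for 6: 7^7 + 1; = 823544; G_5 = 823544−1 = 823543
step 5: 823543 = 7^7; sub 8 for 7: 8^8; = 16777216; G_6 = 16777216−1 = 16777215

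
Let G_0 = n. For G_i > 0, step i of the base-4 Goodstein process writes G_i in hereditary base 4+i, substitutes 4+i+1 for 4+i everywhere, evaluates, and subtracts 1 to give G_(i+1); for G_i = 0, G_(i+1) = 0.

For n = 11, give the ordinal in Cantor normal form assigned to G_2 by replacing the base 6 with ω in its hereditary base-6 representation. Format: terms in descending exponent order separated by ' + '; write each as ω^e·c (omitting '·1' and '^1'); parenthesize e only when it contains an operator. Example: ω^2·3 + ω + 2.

step 0: 11 = 2·4 + 3; sub 5 for 4: 2·5 + 3; = 13; G_1 = 13−1 = 12
step 1: 12 = 2·5 + 2; sub 6 for 5: 2·6 + 2; = 14; G_2 = 14−1 = 13

ω·2 + 1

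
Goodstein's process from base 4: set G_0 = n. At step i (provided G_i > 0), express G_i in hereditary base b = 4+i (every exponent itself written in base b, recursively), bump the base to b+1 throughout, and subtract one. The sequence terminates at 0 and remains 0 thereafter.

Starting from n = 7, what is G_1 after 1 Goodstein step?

7

[0] 7 ≡ 4 + 3 (base 4). Lift 5: 8. −1: 7.
[1] 7 ≡ 5 + 2 (base 5). Lift 6: 8. −1: 7.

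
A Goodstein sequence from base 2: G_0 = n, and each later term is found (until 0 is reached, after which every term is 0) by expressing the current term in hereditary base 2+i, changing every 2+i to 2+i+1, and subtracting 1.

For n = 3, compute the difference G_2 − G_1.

0

[0] 3 ≡ 2 + 1 (base 2). Lift 3: 4. −1: 3.
[1] 3 ≡ 3 (base 3). Lift 4: 4. −1: 3.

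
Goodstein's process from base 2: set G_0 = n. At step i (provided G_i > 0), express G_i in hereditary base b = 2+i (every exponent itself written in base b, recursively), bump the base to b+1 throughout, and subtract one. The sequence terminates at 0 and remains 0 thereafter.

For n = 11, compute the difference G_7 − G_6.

step 0: 11 = 2^(2 + 1) + 2 + 1; sub 3 for 2: 3^(3 + 1) + 3 + 1; = 85; G_1 = 85−1 = 84
step 1: 84 = 3^(3 + 1) + 3; sub 4 for 3: 4^(4 + 1) + 4; = 1028; G_2 = 1028−1 = 1027
step 2: 1027 = 4^(4 + 1) + 3; sub 5 for 4: 5^(5 + 1) + 3; = 15628; G_3 = 15628−1 = 15627
step 3: 15627 = 5^(5 + 1) + 2; sub 6 for 5: 6^(6 + 1) + 2; = 279938; G_4 = 279938−1 = 279937
step 4: 279937 = 6^(6 + 1) + 1; sub 7 for 6: 7^(7 + 1) + 1; = 5764802; G_5 = 5764802−1 = 5764801
step 5: 5764801 = 7^(7 + 1); sub 8 for 7: 8^(8 + 1); = 134217728; G_6 = 134217728−1 = 134217727
step 6: 134217727 = 7·8^8 + 7·8^7 + 7·8^6 + 7·8^5 + 7·8^4 + 7·8^3 + 7·8^2 + 7·8 + 7; sub 9 for 8: 7·9^9 + 7·9^7 + 7·9^6 + 7·9^5 + 7·9^4 + 7·9^3 + 7·9^2 + 7·9 + 7; = 2749609303; G_7 = 2749609303−1 = 2749609302

2615391575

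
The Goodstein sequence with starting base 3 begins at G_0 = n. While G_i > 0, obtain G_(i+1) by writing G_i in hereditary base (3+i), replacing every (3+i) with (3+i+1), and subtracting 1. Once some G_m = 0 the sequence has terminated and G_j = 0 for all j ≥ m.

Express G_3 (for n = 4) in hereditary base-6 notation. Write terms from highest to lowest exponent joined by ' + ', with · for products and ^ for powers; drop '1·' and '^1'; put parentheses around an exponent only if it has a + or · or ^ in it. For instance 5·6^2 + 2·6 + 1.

G_0 = 4. HB_3(4) = 3 + 1. Bump = 5. G_1 = 4.
G_1 = 4. HB_4(4) = 4. Bump = 5. G_2 = 4.
G_2 = 4. HB_5(4) = 4. Bump = 4. G_3 = 3.

3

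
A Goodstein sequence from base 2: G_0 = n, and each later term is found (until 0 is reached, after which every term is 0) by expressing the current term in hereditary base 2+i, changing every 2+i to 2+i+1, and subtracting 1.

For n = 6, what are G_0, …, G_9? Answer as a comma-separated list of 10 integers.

6, 29, 257, 3125, 46655, 98039, 187243, 332147, 555551, 885775

i=0: 6 = 2^2 + 2 (b=2); 2→3: 3^3 + 3 = 30; 30−1 = 29
i=1: 29 = 3^3 + 2 (b=3); 3→4: 4^4 + 2 = 258; 258−1 = 257
i=2: 257 = 4^4 + 1 (b=4); 4→5: 5^5 + 1 = 3126; 3126−1 = 3125
i=3: 3125 = 5^5 (b=5); 5→6: 6^6 = 46656; 46656−1 = 46655
i=4: 46655 = 5·6^5 + 5·6^4 + 5·6^3 + 5·6^2 + 5·6 + 5 (b=6); 6→7: 5·7^5 + 5·7^4 + 5·7^3 + 5·7^2 + 5·7 + 5 = 98040; 98040−1 = 98039
i=5: 98039 = 5·7^5 + 5·7^4 + 5·7^3 + 5·7^2 + 5·7 + 4 (b=7); 7→8: 5·8^5 + 5·8^4 + 5·8^3 + 5·8^2 + 5·8 + 4 = 187244; 187244−1 = 187243
i=6: 187243 = 5·8^5 + 5·8^4 + 5·8^3 + 5·8^2 + 5·8 + 3 (b=8); 8→9: 5·9^5 + 5·9^4 + 5·9^3 + 5·9^2 + 5·9 + 3 = 332148; 332148−1 = 332147
i=7: 332147 = 5·9^5 + 5·9^4 + 5·9^3 + 5·9^2 + 5·9 + 2 (b=9); 9→10: 5·10^5 + 5·10^4 + 5·10^3 + 5·10^2 + 5·10 + 2 = 555552; 555552−1 = 555551
i=8: 555551 = 5·10^5 + 5·10^4 + 5·10^3 + 5·10^2 + 5·10 + 1 (b=10); 10→11: 5·11^5 + 5·11^4 + 5·11^3 + 5·11^2 + 5·11 + 1 = 885776; 885776−1 = 885775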